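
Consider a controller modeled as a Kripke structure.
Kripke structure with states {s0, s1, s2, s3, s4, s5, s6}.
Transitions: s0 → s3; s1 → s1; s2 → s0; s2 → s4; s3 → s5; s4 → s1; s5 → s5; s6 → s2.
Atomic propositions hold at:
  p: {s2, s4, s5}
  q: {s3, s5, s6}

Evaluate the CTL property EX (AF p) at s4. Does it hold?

No

AF p: least fixpoint, start Z0 = {s2, s4, s5}, add states with every successor in Z. Z1 = {s2, s3, s4, s5, s6}; Z2 = {s0, s2, s3, s4, s5, s6}; fixed.
Sat(AF p) = {s0, s2, s3, s4, s5, s6}
Sat(EX (AF p)) = {s : some successor in {s0, s2, s3, s4, s5, s6}} = {s0, s2, s3, s5, s6}
s4 ∉ Sat(EX (AF p)) = {s0, s2, s3, s5, s6}, so the formula does not hold at s4.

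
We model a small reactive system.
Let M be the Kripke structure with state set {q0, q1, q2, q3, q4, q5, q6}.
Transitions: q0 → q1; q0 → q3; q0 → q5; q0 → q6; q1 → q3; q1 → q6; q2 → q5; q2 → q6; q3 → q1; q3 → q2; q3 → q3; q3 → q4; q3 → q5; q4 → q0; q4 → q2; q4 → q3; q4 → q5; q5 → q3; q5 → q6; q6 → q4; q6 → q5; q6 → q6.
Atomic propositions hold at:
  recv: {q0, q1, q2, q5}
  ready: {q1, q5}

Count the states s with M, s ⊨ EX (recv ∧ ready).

Sat(recv ∧ ready) = {q1, q5}
Sat(EX (recv ∧ ready)) = {s : some successor in {q1, q5}} = {q0, q2, q3, q4, q6}
|Sat(EX (recv ∧ ready))| = |{q0, q2, q3, q4, q6}| = 5.

5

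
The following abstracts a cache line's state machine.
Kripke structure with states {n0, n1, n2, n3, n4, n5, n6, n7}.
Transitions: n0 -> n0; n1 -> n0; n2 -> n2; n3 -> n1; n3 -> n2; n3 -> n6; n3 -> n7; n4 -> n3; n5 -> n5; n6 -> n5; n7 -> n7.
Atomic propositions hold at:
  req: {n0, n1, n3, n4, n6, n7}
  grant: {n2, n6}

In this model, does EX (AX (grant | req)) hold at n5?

No

Sat(grant | req) = {n0, n1, n2, n3, n4, n6, n7}
Sat(AX (grant | req)) = {s : every successor in {n0, n1, n2, n3, n4, n6, n7}} = {n0, n1, n2, n3, n4, n7}
Sat(EX (AX (grant | req))) = {s : some successor in {n0, n1, n2, n3, n4, n7}} = {n0, n1, n2, n3, n4, n7}
n5 ∉ Sat(EX (AX (grant | req))) = {n0, n1, n2, n3, n4, n7}, so the formula does not hold at n5.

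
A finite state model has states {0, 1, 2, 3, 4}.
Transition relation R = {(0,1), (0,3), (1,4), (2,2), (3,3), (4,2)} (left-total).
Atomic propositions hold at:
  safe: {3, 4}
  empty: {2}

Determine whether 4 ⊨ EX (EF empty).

EF empty: least fixpoint, start Z0 = {2}, add states with some successor in Z. Z1 = {2, 4}; Z2 = {1, 2, 4}; Z3 = {0, 1, 2, 4}; fixed.
Sat(EF empty) = {0, 1, 2, 4}
Sat(EX (EF empty)) = {s : some successor in {0, 1, 2, 4}} = {0, 1, 2, 4}
4 ∈ Sat(EX (EF empty)) = {0, 1, 2, 4}, so the formula holds at 4.

Yes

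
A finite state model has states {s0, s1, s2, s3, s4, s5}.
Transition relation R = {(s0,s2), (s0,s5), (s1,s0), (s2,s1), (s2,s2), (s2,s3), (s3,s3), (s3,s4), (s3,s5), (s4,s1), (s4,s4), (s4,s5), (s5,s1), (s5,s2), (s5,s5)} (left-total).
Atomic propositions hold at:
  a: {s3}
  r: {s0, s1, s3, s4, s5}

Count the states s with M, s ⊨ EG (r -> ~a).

Sat(~a) = {s0, s1, s2, s4, s5}
Sat(r -> ~a) = {s0, s1, s2, s4, s5}
EG (r -> ~a): greatest fixpoint, start Z0 = {s0, s1, s2, s4, s5}, keep only states in Sat with some successor in Z. Already a fixed point.
Sat(EG (r -> ~a)) = {s0, s1, s2, s4, s5}
|Sat(EG (r -> ~a))| = |{s0, s1, s2, s4, s5}| = 5.

5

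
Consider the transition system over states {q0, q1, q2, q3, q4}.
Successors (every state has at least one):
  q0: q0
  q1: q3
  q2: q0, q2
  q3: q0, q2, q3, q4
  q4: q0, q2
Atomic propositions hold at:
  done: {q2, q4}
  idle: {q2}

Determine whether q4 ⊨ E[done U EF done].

Yes

EF done: least fixpoint, start Z0 = {q2, q4}, add states with some successor in Z. Z1 = {q2, q3, q4}; Z2 = {q1, q2, q3, q4}; fixed.
Sat(EF done) = {q1, q2, q3, q4}
E[done U EF done]: least fixpoint, start Z0 = Sat(EF done) = {q1, q2, q3, q4}, add states in Sat(done) with some successor in Z. Already a fixed point.
Sat(E[done U EF done]) = {q1, q2, q3, q4}
q4 ∈ Sat(E[done U EF done]) = {q1, q2, q3, q4}, so the formula holds at q4.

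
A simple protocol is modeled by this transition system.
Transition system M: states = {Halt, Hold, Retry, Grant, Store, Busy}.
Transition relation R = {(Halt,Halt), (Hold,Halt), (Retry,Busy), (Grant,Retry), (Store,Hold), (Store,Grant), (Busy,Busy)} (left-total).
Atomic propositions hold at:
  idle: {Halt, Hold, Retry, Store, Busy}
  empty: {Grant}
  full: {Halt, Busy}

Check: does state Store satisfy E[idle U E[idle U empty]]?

E[idle U empty]: least fixpoint, start Z0 = Sat(empty) = {Grant}, add states in Sat(idle) with some successor in Z. Z1 = {Grant, Store}; fixed.
Sat(E[idle U empty]) = {Grant, Store}
E[idle U E[idle U empty]]: least fixpoint, start Z0 = Sat(E[idle U empty]) = {Grant, Store}, add states in Sat(idle) with some successor in Z. Already a fixed point.
Sat(E[idle U E[idle U empty]]) = {Grant, Store}
Store ∈ Sat(E[idle U E[idle U empty]]) = {Grant, Store}, so the formula holds at Store.

Yes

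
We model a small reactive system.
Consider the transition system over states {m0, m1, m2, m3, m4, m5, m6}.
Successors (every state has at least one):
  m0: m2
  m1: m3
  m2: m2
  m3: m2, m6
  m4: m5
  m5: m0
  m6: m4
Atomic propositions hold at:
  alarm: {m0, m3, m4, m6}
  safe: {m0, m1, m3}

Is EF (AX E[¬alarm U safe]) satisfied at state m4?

Sat(¬alarm) = {m1, m2, m5}
E[¬alarm U safe]: least fixpoint, start Z0 = Sat(safe) = {m0, m1, m3}, add states in Sat(¬alarm) with some successor in Z. Z1 = {m0, m1, m3, m5}; fixed.
Sat(E[¬alarm U safe]) = {m0, m1, m3, m5}
Sat(AX E[¬alarm U safe]) = {s : every successor in {m0, m1, m3, m5}} = {m1, m4, m5}
EF (AX E[¬alarm U safe]): least fixpoint, start Z0 = {m1, m4, m5}, add states with some successor in Z. Z1 = {m1, m4, m5, m6}; Z2 = {m1, m3, m4, m5, m6}; fixed.
Sat(EF (AX E[¬alarm U safe])) = {m1, m3, m4, m5, m6}
m4 ∈ Sat(EF (AX E[¬alarm U safe])) = {m1, m3, m4, m5, m6}, so the formula holds at m4.

Yes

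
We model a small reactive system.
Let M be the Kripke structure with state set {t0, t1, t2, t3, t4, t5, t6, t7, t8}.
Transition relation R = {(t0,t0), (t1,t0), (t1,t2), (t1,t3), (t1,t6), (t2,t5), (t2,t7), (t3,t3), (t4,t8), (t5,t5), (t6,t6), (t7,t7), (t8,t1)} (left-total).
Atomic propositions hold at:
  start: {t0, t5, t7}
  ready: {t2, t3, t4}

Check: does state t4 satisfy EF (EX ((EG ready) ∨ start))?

EG ready: greatest fixpoint, start Z0 = {t2, t3, t4}, keep only states in Sat with some successor in Z. Z1 = {t3}; fixed.
Sat(EG ready) = {t3}
Sat((EG ready) ∨ start) = {t0, t3, t5, t7}
Sat(EX ((EG ready) ∨ start)) = {s : some successor in {t0, t3, t5, t7}} = {t0, t1, t2, t3, t5, t7}
EF (EX ((EG ready) ∨ start)): least fixpoint, start Z0 = {t0, t1, t2, t3, t5, t7}, add states with some successor in Z. Z1 = {t0, t1, t2, t3, t5, t7, t8}; Z2 = {t0, t1, t2, t3, t4, t5, t7, t8}; fixed.
Sat(EF (EX ((EG ready) ∨ start))) = {t0, t1, t2, t3, t4, t5, t7, t8}
t4 ∈ Sat(EF (EX ((EG ready) ∨ start))) = {t0, t1, t2, t3, t4, t5, t7, t8}, so the formula holds at t4.

Yes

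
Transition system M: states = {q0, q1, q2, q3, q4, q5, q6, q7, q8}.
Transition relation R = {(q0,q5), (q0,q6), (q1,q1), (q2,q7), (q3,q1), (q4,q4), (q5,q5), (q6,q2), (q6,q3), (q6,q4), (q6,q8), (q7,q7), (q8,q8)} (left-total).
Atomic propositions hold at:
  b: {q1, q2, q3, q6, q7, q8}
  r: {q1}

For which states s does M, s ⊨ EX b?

{q0, q1, q2, q3, q6, q7, q8}

Sat(EX b) = {s : some successor in {q1, q2, q3, q6, q7, q8}} = {q0, q1, q2, q3, q6, q7, q8}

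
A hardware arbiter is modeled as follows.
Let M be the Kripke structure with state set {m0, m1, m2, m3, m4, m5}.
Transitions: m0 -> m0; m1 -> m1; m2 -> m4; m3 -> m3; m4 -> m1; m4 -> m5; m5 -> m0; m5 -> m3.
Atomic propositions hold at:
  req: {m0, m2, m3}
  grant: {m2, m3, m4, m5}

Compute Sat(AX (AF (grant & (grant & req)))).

Sat(grant & req) = {m2, m3}
Sat(grant & (grant & req)) = {m2, m3}
AF (grant & (grant & req)): least fixpoint, start Z0 = {m2, m3}, add states with every successor in Z. Already a fixed point.
Sat(AF (grant & (grant & req))) = {m2, m3}
Sat(AX (AF (grant & (grant & req)))) = {s : every successor in {m2, m3}} = {m3}

{m3}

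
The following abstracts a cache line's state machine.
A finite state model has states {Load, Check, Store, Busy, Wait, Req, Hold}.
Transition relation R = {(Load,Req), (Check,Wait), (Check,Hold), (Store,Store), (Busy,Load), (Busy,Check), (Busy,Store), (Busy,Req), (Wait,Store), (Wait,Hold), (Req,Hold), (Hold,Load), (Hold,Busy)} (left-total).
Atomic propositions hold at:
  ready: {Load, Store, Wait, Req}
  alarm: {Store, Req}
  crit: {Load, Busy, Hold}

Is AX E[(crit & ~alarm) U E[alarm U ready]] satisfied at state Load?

Yes

Sat(~alarm) = {Load, Check, Busy, Wait, Hold}
Sat(crit & ~alarm) = {Load, Busy, Hold}
E[alarm U ready]: least fixpoint, start Z0 = Sat(ready) = {Load, Store, Wait, Req}, add states in Sat(alarm) with some successor in Z. Already a fixed point.
Sat(E[alarm U ready]) = {Load, Store, Wait, Req}
E[(crit & ~alarm) U E[alarm U ready]]: least fixpoint, start Z0 = Sat(E[alarm U ready]) = {Load, Store, Wait, Req}, add states in Sat(crit & ~alarm) with some successor in Z. Z1 = {Load, Store, Busy, Wait, Req, Hold}; fixed.
Sat(E[(crit & ~alarm) U E[alarm U ready]]) = {Load, Store, Busy, Wait, Req, Hold}
Sat(AX E[(crit & ~alarm) U E[alarm U ready]]) = {s : every successor in {Load, Store, Busy, Wait, Req, Hold}} = {Load, Check, Store, Wait, Req, Hold}
Load ∈ Sat(AX E[(crit & ~alarm) U E[alarm U ready]]) = {Load, Check, Store, Wait, Req, Hold}, so the formula holds at Load.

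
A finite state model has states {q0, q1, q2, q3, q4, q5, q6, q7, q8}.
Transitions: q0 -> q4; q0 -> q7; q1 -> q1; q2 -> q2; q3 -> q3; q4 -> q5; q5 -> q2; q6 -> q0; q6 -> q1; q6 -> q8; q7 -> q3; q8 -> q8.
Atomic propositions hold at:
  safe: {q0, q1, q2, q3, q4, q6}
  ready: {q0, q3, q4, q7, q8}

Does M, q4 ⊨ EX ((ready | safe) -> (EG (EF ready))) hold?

Sat(ready | safe) = {q0, q1, q2, q3, q4, q6, q7, q8}
EF ready: least fixpoint, start Z0 = {q0, q3, q4, q7, q8}, add states with some successor in Z. Z1 = {q0, q3, q4, q6, q7, q8}; fixed.
Sat(EF ready) = {q0, q3, q4, q6, q7, q8}
EG (EF ready): greatest fixpoint, start Z0 = {q0, q3, q4, q6, q7, q8}, keep only states in Sat with some successor in Z. Z1 = {q0, q3, q6, q7, q8}; fixed.
Sat(EG (EF ready)) = {q0, q3, q6, q7, q8}
Sat((ready | safe) -> (EG (EF ready))) = {q0, q3, q5, q6, q7, q8}
Sat(EX ((ready | safe) -> (EG (EF ready)))) = {s : some successor in {q0, q3, q5, q6, q7, q8}} = {q0, q3, q4, q6, q7, q8}
q4 ∈ Sat(EX ((ready | safe) -> (EG (EF ready)))) = {q0, q3, q4, q6, q7, q8}, so the formula holds at q4.

Yes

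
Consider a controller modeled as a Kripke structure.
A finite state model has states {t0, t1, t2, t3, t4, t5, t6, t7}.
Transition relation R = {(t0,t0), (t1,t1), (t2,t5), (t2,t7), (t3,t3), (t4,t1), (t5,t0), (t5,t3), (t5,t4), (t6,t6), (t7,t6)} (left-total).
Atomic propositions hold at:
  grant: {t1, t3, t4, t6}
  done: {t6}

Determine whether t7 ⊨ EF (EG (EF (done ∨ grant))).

Yes

Sat(done ∨ grant) = {t1, t3, t4, t6}
EF (done ∨ grant): least fixpoint, start Z0 = {t1, t3, t4, t6}, add states with some successor in Z. Z1 = {t1, t3, t4, t5, t6, t7}; Z2 = {t1, t2, t3, t4, t5, t6, t7}; fixed.
Sat(EF (done ∨ grant)) = {t1, t2, t3, t4, t5, t6, t7}
EG (EF (done ∨ grant)): greatest fixpoint, start Z0 = {t1, t2, t3, t4, t5, t6, t7}, keep only states in Sat with some successor in Z. Already a fixed point.
Sat(EG (EF (done ∨ grant))) = {t1, t2, t3, t4, t5, t6, t7}
EF (EG (EF (done ∨ grant))): least fixpoint, start Z0 = {t1, t2, t3, t4, t5, t6, t7}, add states with some successor in Z. Already a fixed point.
Sat(EF (EG (EF (done ∨ grant)))) = {t1, t2, t3, t4, t5, t6, t7}
t7 ∈ Sat(EF (EG (EF (done ∨ grant)))) = {t1, t2, t3, t4, t5, t6, t7}, so the formula holds at t7.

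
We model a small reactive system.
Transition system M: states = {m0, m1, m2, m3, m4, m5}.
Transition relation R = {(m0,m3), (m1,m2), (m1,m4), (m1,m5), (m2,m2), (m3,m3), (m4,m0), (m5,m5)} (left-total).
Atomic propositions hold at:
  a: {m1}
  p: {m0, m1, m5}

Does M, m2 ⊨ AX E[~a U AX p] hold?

No

Sat(~a) = {m0, m2, m3, m4, m5}
Sat(AX p) = {s : every successor in {m0, m1, m5}} = {m4, m5}
E[~a U AX p]: least fixpoint, start Z0 = Sat(AX p) = {m4, m5}, add states in Sat(~a) with some successor in Z. Already a fixed point.
Sat(E[~a U AX p]) = {m4, m5}
Sat(AX E[~a U AX p]) = {s : every successor in {m4, m5}} = {m5}
m2 ∉ Sat(AX E[~a U AX p]) = {m5}, so the formula does not hold at m2.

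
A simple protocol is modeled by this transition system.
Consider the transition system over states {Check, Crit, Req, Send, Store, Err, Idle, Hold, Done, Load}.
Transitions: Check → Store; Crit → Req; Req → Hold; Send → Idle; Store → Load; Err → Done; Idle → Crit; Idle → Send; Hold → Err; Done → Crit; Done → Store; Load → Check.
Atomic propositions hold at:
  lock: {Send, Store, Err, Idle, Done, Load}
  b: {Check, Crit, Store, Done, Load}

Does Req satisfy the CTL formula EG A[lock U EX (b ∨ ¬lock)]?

No

Sat(¬lock) = {Check, Crit, Req, Hold}
Sat(b ∨ ¬lock) = {Check, Crit, Req, Store, Hold, Done, Load}
Sat(EX (b ∨ ¬lock)) = {s : some successor in {Check, Crit, Req, Store, Hold, Done, Load}} = {Check, Crit, Req, Store, Err, Idle, Done, Load}
A[lock U EX (b ∨ ¬lock)]: least fixpoint, start Z0 = Sat(EX (b ∨ ¬lock)) = {Check, Crit, Req, Store, Err, Idle, Done, Load}, add states in Sat(lock) with every successor in Z. Z1 = {Check, Crit, Req, Send, Store, Err, Idle, Done, Load}; fixed.
Sat(A[lock U EX (b ∨ ¬lock)]) = {Check, Crit, Req, Send, Store, Err, Idle, Done, Load}
EG A[lock U EX (b ∨ ¬lock)]: greatest fixpoint, start Z0 = {Check, Crit, Req, Send, Store, Err, Idle, Done, Load}, keep only states in Sat with some successor in Z. Z1 = {Check, Crit, Send, Store, Err, Idle, Done, Load}; Z2 = {Check, Send, Store, Err, Idle, Done, Load}; fixed.
Sat(EG A[lock U EX (b ∨ ¬lock)]) = {Check, Send, Store, Err, Idle, Done, Load}
Req ∉ Sat(EG A[lock U EX (b ∨ ¬lock)]) = {Check, Send, Store, Err, Idle, Done, Load}, so the formula does not hold at Req.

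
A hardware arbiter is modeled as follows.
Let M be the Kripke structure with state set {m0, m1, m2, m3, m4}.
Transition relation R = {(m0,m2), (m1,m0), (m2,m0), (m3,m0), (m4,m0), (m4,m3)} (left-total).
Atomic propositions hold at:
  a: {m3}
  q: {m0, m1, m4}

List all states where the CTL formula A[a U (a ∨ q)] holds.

{m0, m1, m3, m4}

Sat(a ∨ q) = {m0, m1, m3, m4}
A[a U (a ∨ q)]: least fixpoint, start Z0 = Sat((a ∨ q)) = {m0, m1, m3, m4}, add states in Sat(a) with every successor in Z. Already a fixed point.
Sat(A[a U (a ∨ q)]) = {m0, m1, m3, m4}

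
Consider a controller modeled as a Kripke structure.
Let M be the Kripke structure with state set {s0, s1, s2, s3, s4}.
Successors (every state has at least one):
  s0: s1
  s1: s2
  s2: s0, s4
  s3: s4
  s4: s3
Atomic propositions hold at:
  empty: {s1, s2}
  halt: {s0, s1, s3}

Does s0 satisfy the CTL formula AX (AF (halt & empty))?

Yes

Sat(halt & empty) = {s1}
AF (halt & empty): least fixpoint, start Z0 = {s1}, add states with every successor in Z. Z1 = {s0, s1}; fixed.
Sat(AF (halt & empty)) = {s0, s1}
Sat(AX (AF (halt & empty))) = {s : every successor in {s0, s1}} = {s0}
s0 ∈ Sat(AX (AF (halt & empty))) = {s0}, so the formula holds at s0.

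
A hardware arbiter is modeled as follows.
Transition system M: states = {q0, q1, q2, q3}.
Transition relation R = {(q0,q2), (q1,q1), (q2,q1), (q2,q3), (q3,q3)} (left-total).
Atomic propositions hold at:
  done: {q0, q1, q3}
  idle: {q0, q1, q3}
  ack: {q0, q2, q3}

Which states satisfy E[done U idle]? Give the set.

E[done U idle]: least fixpoint, start Z0 = Sat(idle) = {q0, q1, q3}, add states in Sat(done) with some successor in Z. Already a fixed point.
Sat(E[done U idle]) = {q0, q1, q3}

{q0, q1, q3}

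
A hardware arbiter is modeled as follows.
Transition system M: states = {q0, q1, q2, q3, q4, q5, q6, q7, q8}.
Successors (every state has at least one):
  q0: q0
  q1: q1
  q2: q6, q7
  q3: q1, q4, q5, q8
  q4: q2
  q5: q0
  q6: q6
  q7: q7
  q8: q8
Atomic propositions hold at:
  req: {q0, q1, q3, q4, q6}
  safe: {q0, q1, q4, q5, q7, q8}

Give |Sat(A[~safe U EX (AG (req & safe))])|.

4

Sat(~safe) = {q2, q3, q6}
Sat(req & safe) = {q0, q1, q4}
AG (req & safe): greatest fixpoint, start Z0 = {q0, q1, q4}, keep only states in Sat with every successor in Z. Z1 = {q0, q1}; fixed.
Sat(AG (req & safe)) = {q0, q1}
Sat(EX (AG (req & safe))) = {s : some successor in {q0, q1}} = {q0, q1, q3, q5}
A[~safe U EX (AG (req & safe))]: least fixpoint, start Z0 = Sat(EX (AG (req & safe))) = {q0, q1, q3, q5}, add states in Sat(~safe) with every successor in Z. Already a fixed point.
Sat(A[~safe U EX (AG (req & safe))]) = {q0, q1, q3, q5}
|Sat(A[~safe U EX (AG (req & safe))])| = |{q0, q1, q3, q5}| = 4.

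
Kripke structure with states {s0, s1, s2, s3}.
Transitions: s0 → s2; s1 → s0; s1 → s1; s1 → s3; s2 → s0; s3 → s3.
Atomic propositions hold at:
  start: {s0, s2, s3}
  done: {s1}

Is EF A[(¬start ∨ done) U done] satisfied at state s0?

Sat(¬start) = {s1}
Sat(¬start ∨ done) = {s1}
A[(¬start ∨ done) U done]: least fixpoint, start Z0 = Sat(done) = {s1}, add states in Sat(¬start ∨ done) with every successor in Z. Already a fixed point.
Sat(A[(¬start ∨ done) U done]) = {s1}
EF A[(¬start ∨ done) U done]: least fixpoint, start Z0 = {s1}, add states with some successor in Z. Already a fixed point.
Sat(EF A[(¬start ∨ done) U done]) = {s1}
s0 ∉ Sat(EF A[(¬start ∨ done) U done]) = {s1}, so the formula does not hold at s0.

No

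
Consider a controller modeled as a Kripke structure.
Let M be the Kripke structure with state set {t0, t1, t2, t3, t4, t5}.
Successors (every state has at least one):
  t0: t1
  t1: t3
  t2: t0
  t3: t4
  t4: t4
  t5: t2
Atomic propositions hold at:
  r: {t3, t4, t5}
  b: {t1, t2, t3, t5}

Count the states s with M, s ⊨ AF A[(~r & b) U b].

Sat(~r) = {t0, t1, t2}
Sat(~r & b) = {t1, t2}
A[(~r & b) U b]: least fixpoint, start Z0 = Sat(b) = {t1, t2, t3, t5}, add states in Sat(~r & b) with every successor in Z. Already a fixed point.
Sat(A[(~r & b) U b]) = {t1, t2, t3, t5}
AF A[(~r & b) U b]: least fixpoint, start Z0 = {t1, t2, t3, t5}, add states with every successor in Z. Z1 = {t0, t1, t2, t3, t5}; fixed.
Sat(AF A[(~r & b) U b]) = {t0, t1, t2, t3, t5}
|Sat(AF A[(~r & b) U b])| = |{t0, t1, t2, t3, t5}| = 5.

5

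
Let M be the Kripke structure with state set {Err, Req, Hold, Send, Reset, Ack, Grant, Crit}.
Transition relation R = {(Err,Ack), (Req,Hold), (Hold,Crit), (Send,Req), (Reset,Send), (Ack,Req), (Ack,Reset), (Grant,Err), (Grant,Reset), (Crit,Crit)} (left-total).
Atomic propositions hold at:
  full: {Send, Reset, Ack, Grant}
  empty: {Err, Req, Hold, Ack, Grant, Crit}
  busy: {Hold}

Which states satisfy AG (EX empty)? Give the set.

Sat(EX empty) = {s : some successor in {Err, Req, Hold, Ack, Grant, Crit}} = {Err, Req, Hold, Send, Ack, Grant, Crit}
AG (EX empty): greatest fixpoint, start Z0 = {Err, Req, Hold, Send, Ack, Grant, Crit}, keep only states in Sat with every successor in Z. Z1 = {Err, Req, Hold, Send, Crit}; Z2 = {Req, Hold, Send, Crit}; fixed.
Sat(AG (EX empty)) = {Req, Hold, Send, Crit}

{Req, Hold, Send, Crit}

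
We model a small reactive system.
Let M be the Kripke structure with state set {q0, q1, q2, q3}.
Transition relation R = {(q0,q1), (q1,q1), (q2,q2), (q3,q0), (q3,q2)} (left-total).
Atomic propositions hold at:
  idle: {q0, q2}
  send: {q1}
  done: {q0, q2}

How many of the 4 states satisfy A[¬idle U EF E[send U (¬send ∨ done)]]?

3

Sat(¬idle) = {q1, q3}
Sat(¬send) = {q0, q2, q3}
Sat(¬send ∨ done) = {q0, q2, q3}
E[send U (¬send ∨ done)]: least fixpoint, start Z0 = Sat((¬send ∨ done)) = {q0, q2, q3}, add states in Sat(send) with some successor in Z. Already a fixed point.
Sat(E[send U (¬send ∨ done)]) = {q0, q2, q3}
EF E[send U (¬send ∨ done)]: least fixpoint, start Z0 = {q0, q2, q3}, add states with some successor in Z. Already a fixed point.
Sat(EF E[send U (¬send ∨ done)]) = {q0, q2, q3}
A[¬idle U EF E[send U (¬send ∨ done)]]: least fixpoint, start Z0 = Sat(EF E[send U (¬send ∨ done)]) = {q0, q2, q3}, add states in Sat(¬idle) with every successor in Z. Already a fixed point.
Sat(A[¬idle U EF E[send U (¬send ∨ done)]]) = {q0, q2, q3}
|Sat(A[¬idle U EF E[send U (¬send ∨ done)]])| = |{q0, q2, q3}| = 3.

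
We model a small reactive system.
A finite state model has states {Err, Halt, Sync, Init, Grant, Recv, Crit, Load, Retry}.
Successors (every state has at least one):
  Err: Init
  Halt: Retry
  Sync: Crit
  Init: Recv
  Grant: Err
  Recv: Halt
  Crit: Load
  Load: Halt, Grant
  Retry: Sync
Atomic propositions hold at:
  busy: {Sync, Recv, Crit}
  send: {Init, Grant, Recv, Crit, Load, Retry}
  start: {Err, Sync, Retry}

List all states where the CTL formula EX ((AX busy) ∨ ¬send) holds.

Sat(AX busy) = {s : every successor in {Sync, Recv, Crit}} = {Sync, Init, Retry}
Sat(¬send) = {Err, Halt, Sync}
Sat((AX busy) ∨ ¬send) = {Err, Halt, Sync, Init, Retry}
Sat(EX ((AX busy) ∨ ¬send)) = {s : some successor in {Err, Halt, Sync, Init, Retry}} = {Err, Halt, Grant, Recv, Load, Retry}

{Err, Halt, Grant, Recv, Load, Retry}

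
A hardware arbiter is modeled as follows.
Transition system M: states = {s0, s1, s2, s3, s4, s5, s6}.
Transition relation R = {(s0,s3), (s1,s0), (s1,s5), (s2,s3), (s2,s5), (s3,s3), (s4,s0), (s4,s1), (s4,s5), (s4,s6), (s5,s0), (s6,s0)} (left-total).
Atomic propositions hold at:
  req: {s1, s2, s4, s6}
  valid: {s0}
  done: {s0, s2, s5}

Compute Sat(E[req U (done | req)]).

Sat(done | req) = {s0, s1, s2, s4, s5, s6}
E[req U (done | req)]: least fixpoint, start Z0 = Sat((done | req)) = {s0, s1, s2, s4, s5, s6}, add states in Sat(req) with some successor in Z. Already a fixed point.
Sat(E[req U (done | req)]) = {s0, s1, s2, s4, s5, s6}

{s0, s1, s2, s4, s5, s6}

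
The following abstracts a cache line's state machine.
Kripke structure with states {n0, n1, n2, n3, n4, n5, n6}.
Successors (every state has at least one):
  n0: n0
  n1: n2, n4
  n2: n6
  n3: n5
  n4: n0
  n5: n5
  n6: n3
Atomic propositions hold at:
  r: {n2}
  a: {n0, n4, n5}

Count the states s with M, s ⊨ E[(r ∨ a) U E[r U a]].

3

Sat(r ∨ a) = {n0, n2, n4, n5}
E[r U a]: least fixpoint, start Z0 = Sat(a) = {n0, n4, n5}, add states in Sat(r) with some successor in Z. Already a fixed point.
Sat(E[r U a]) = {n0, n4, n5}
E[(r ∨ a) U E[r U a]]: least fixpoint, start Z0 = Sat(E[r U a]) = {n0, n4, n5}, add states in Sat(r ∨ a) with some successor in Z. Already a fixed point.
Sat(E[(r ∨ a) U E[r U a]]) = {n0, n4, n5}
|Sat(E[(r ∨ a) U E[r U a]])| = |{n0, n4, n5}| = 3.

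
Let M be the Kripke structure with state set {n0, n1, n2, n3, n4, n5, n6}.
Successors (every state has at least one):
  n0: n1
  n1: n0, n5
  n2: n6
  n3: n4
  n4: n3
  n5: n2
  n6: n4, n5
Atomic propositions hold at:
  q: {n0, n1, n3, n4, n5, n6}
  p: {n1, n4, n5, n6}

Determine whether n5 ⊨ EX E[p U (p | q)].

Sat(p | q) = {n0, n1, n3, n4, n5, n6}
E[p U (p | q)]: least fixpoint, start Z0 = Sat((p | q)) = {n0, n1, n3, n4, n5, n6}, add states in Sat(p) with some successor in Z. Already a fixed point.
Sat(E[p U (p | q)]) = {n0, n1, n3, n4, n5, n6}
Sat(EX E[p U (p | q)]) = {s : some successor in {n0, n1, n3, n4, n5, n6}} = {n0, n1, n2, n3, n4, n6}
n5 ∉ Sat(EX E[p U (p | q)]) = {n0, n1, n2, n3, n4, n6}, so the formula does not hold at n5.

No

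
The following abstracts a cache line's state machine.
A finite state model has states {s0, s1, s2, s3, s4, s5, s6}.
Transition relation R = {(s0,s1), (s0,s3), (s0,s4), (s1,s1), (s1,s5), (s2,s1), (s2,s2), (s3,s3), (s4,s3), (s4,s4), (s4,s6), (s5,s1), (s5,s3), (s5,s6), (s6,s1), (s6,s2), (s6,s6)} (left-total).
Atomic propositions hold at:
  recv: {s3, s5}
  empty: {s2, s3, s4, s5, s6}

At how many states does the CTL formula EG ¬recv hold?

Sat(¬recv) = {s0, s1, s2, s4, s6}
EG ¬recv: greatest fixpoint, start Z0 = {s0, s1, s2, s4, s6}, keep only states in Sat with some successor in Z. Already a fixed point.
Sat(EG ¬recv) = {s0, s1, s2, s4, s6}
|Sat(EG ¬recv)| = |{s0, s1, s2, s4, s6}| = 5.

5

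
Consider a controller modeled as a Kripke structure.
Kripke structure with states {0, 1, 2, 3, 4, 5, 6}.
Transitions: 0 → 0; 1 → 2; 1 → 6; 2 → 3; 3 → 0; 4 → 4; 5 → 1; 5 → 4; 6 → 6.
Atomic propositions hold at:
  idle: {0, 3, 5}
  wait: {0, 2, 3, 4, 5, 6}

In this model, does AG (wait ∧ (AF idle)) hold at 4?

AF idle: least fixpoint, start Z0 = {0, 3, 5}, add states with every successor in Z. Z1 = {0, 2, 3, 5}; fixed.
Sat(AF idle) = {0, 2, 3, 5}
Sat(wait ∧ (AF idle)) = {0, 2, 3, 5}
AG (wait ∧ (AF idle)): greatest fixpoint, start Z0 = {0, 2, 3, 5}, keep only states in Sat with every successor in Z. Z1 = {0, 2, 3}; fixed.
Sat(AG (wait ∧ (AF idle))) = {0, 2, 3}
4 ∉ Sat(AG (wait ∧ (AF idle))) = {0, 2, 3}, so the formula does not hold at 4.

No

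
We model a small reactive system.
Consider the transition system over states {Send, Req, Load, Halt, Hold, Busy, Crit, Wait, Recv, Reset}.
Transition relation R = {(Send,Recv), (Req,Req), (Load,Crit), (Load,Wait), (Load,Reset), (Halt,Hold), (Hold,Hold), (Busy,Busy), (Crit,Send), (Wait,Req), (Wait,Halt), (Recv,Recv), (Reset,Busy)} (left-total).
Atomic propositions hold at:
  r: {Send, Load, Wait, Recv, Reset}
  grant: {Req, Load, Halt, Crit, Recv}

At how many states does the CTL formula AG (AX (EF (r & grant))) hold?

3

Sat(r & grant) = {Load, Recv}
EF (r & grant): least fixpoint, start Z0 = {Load, Recv}, add states with some successor in Z. Z1 = {Send, Load, Recv}; Z2 = {Send, Load, Crit, Recv}; fixed.
Sat(EF (r & grant)) = {Send, Load, Crit, Recv}
Sat(AX (EF (r & grant))) = {s : every successor in {Send, Load, Crit, Recv}} = {Send, Crit, Recv}
AG (AX (EF (r & grant))): greatest fixpoint, start Z0 = {Send, Crit, Recv}, keep only states in Sat with every successor in Z. Already a fixed point.
Sat(AG (AX (EF (r & grant)))) = {Send, Crit, Recv}
|Sat(AG (AX (EF (r & grant))))| = |{Send, Crit, Recv}| = 3.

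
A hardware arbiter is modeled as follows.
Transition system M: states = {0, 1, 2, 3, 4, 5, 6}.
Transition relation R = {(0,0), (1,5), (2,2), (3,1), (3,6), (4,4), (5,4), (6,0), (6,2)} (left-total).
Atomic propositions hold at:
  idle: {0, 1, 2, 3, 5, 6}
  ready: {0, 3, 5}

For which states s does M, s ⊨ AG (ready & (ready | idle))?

Sat(ready | idle) = {0, 1, 2, 3, 5, 6}
Sat(ready & (ready | idle)) = {0, 3, 5}
AG (ready & (ready | idle)): greatest fixpoint, start Z0 = {0, 3, 5}, keep only states in Sat with every successor in Z. Z1 = {0}; fixed.
Sat(AG (ready & (ready | idle))) = {0}

{0}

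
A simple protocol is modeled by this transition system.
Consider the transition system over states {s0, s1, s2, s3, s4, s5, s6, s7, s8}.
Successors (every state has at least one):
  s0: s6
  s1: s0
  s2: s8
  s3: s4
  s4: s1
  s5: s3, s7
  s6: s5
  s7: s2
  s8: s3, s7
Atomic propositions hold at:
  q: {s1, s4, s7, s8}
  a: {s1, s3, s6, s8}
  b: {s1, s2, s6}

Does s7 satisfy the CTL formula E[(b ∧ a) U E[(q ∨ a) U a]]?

Sat(b ∧ a) = {s1, s6}
Sat(q ∨ a) = {s1, s3, s4, s6, s7, s8}
E[(q ∨ a) U a]: least fixpoint, start Z0 = Sat(a) = {s1, s3, s6, s8}, add states in Sat(q ∨ a) with some successor in Z. Z1 = {s1, s3, s4, s6, s8}; fixed.
Sat(E[(q ∨ a) U a]) = {s1, s3, s4, s6, s8}
E[(b ∧ a) U E[(q ∨ a) U a]]: least fixpoint, start Z0 = Sat(E[(q ∨ a) U a]) = {s1, s3, s4, s6, s8}, add states in Sat(b ∧ a) with some successor in Z. Already a fixed point.
Sat(E[(b ∧ a) U E[(q ∨ a) U a]]) = {s1, s3, s4, s6, s8}
s7 ∉ Sat(E[(b ∧ a) U E[(q ∨ a) U a]]) = {s1, s3, s4, s6, s8}, so the formula does not hold at s7.

No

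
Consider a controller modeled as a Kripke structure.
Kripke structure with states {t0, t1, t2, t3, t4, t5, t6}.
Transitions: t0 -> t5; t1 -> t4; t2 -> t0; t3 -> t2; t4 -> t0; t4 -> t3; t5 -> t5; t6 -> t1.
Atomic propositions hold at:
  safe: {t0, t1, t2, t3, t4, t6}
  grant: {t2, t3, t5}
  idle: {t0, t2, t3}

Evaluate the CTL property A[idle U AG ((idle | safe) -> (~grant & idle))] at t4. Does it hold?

No

Sat(idle | safe) = {t0, t1, t2, t3, t4, t6}
Sat(~grant) = {t0, t1, t4, t6}
Sat(~grant & idle) = {t0}
Sat((idle | safe) -> (~grant & idle)) = {t0, t5}
AG ((idle | safe) -> (~grant & idle)): greatest fixpoint, start Z0 = {t0, t5}, keep only states in Sat with every successor in Z. Already a fixed point.
Sat(AG ((idle | safe) -> (~grant & idle))) = {t0, t5}
A[idle U AG ((idle | safe) -> (~grant & idle))]: least fixpoint, start Z0 = Sat(AG ((idle | safe) -> (~grant & idle))) = {t0, t5}, add states in Sat(idle) with every successor in Z. Z1 = {t0, t2, t5}; Z2 = {t0, t2, t3, t5}; fixed.
Sat(A[idle U AG ((idle | safe) -> (~grant & idle))]) = {t0, t2, t3, t5}
t4 ∉ Sat(A[idle U AG ((idle | safe) -> (~grant & idle))]) = {t0, t2, t3, t5}, so the formula does not hold at t4.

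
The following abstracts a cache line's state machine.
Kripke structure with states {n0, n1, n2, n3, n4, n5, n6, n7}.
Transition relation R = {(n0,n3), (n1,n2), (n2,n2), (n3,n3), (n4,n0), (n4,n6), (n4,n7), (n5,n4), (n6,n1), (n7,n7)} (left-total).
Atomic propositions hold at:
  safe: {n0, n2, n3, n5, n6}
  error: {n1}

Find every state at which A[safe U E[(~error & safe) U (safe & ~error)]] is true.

{n0, n2, n3, n5, n6}

Sat(~error) = {n0, n2, n3, n4, n5, n6, n7}
Sat(~error & safe) = {n0, n2, n3, n5, n6}
Sat(safe & ~error) = {n0, n2, n3, n5, n6}
E[(~error & safe) U (safe & ~error)]: least fixpoint, start Z0 = Sat((safe & ~error)) = {n0, n2, n3, n5, n6}, add states in Sat(~error & safe) with some successor in Z. Already a fixed point.
Sat(E[(~error & safe) U (safe & ~error)]) = {n0, n2, n3, n5, n6}
A[safe U E[(~error & safe) U (safe & ~error)]]: least fixpoint, start Z0 = Sat(E[(~error & safe) U (safe & ~error)]) = {n0, n2, n3, n5, n6}, add states in Sat(safe) with every successor in Z. Already a fixed point.
Sat(A[safe U E[(~error & safe) U (safe & ~error)]]) = {n0, n2, n3, n5, n6}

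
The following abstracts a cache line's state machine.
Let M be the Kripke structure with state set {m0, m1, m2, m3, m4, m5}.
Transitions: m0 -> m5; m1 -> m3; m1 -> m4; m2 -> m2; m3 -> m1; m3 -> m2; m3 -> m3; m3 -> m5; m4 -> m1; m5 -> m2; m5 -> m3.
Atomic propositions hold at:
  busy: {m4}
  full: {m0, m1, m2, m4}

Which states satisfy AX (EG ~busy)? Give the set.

{m0, m2, m3, m4, m5}

Sat(~busy) = {m0, m1, m2, m3, m5}
EG ~busy: greatest fixpoint, start Z0 = {m0, m1, m2, m3, m5}, keep only states in Sat with some successor in Z. Already a fixed point.
Sat(EG ~busy) = {m0, m1, m2, m3, m5}
Sat(AX (EG ~busy)) = {s : every successor in {m0, m1, m2, m3, m5}} = {m0, m2, m3, m4, m5}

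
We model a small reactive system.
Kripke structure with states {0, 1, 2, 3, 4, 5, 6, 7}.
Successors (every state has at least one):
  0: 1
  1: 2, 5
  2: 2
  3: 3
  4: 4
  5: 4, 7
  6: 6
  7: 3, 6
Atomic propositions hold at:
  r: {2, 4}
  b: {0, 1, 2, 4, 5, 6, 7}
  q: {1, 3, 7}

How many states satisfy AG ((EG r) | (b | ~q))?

EG r: greatest fixpoint, start Z0 = {2, 4}, keep only states in Sat with some successor in Z. Already a fixed point.
Sat(EG r) = {2, 4}
Sat(~q) = {0, 2, 4, 5, 6}
Sat(b | ~q) = {0, 1, 2, 4, 5, 6, 7}
Sat((EG r) | (b | ~q)) = {0, 1, 2, 4, 5, 6, 7}
AG ((EG r) | (b | ~q)): greatest fixpoint, start Z0 = {0, 1, 2, 4, 5, 6, 7}, keep only states in Sat with every successor in Z. Z1 = {0, 1, 2, 4, 5, 6}; Z2 = {0, 1, 2, 4, 6}; Z3 = {0, 2, 4, 6}; Z4 = {2, 4, 6}; fixed.
Sat(AG ((EG r) | (b | ~q))) = {2, 4, 6}
|Sat(AG ((EG r) | (b | ~q)))| = |{2, 4, 6}| = 3.

3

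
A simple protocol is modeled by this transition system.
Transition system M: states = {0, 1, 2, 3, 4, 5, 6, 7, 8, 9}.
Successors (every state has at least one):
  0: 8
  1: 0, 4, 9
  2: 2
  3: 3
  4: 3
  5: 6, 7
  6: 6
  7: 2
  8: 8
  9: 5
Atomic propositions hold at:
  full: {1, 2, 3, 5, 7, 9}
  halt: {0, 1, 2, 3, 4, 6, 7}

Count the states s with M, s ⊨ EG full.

EG full: greatest fixpoint, start Z0 = {1, 2, 3, 5, 7, 9}, keep only states in Sat with some successor in Z. Already a fixed point.
Sat(EG full) = {1, 2, 3, 5, 7, 9}
|Sat(EG full)| = |{1, 2, 3, 5, 7, 9}| = 6.

6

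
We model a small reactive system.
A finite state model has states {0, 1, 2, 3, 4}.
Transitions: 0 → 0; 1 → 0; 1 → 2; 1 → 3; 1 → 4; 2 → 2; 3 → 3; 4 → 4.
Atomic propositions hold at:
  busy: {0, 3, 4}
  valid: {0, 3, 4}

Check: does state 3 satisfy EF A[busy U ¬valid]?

No

Sat(¬valid) = {1, 2}
A[busy U ¬valid]: least fixpoint, start Z0 = Sat(¬valid) = {1, 2}, add states in Sat(busy) with every successor in Z. Already a fixed point.
Sat(A[busy U ¬valid]) = {1, 2}
EF A[busy U ¬valid]: least fixpoint, start Z0 = {1, 2}, add states with some successor in Z. Already a fixed point.
Sat(EF A[busy U ¬valid]) = {1, 2}
3 ∉ Sat(EF A[busy U ¬valid]) = {1, 2}, so the formula does not hold at 3.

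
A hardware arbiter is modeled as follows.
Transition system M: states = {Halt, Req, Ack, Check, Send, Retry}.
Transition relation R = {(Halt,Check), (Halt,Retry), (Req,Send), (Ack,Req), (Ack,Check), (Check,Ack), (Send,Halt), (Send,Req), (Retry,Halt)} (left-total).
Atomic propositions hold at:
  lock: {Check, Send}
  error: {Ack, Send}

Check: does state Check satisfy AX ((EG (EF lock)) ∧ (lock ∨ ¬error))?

EF lock: least fixpoint, start Z0 = {Check, Send}, add states with some successor in Z. Z1 = {Halt, Req, Ack, Check, Send}; Z2 = {Halt, Req, Ack, Check, Send, Retry}; fixed.
Sat(EF lock) = {Halt, Req, Ack, Check, Send, Retry}
EG (EF lock): greatest fixpoint, start Z0 = {Halt, Req, Ack, Check, Send, Retry}, keep only states in Sat with some successor in Z. Already a fixed point.
Sat(EG (EF lock)) = {Halt, Req, Ack, Check, Send, Retry}
Sat(¬error) = {Halt, Req, Check, Retry}
Sat(lock ∨ ¬error) = {Halt, Req, Check, Send, Retry}
Sat((EG (EF lock)) ∧ (lock ∨ ¬error)) = {Halt, Req, Check, Send, Retry}
Sat(AX ((EG (EF lock)) ∧ (lock ∨ ¬error))) = {s : every successor in {Halt, Req, Check, Send, Retry}} = {Halt, Req, Ack, Send, Retry}
Check ∉ Sat(AX ((EG (EF lock)) ∧ (lock ∨ ¬error))) = {Halt, Req, Ack, Send, Retry}, so the formula does not hold at Check.

No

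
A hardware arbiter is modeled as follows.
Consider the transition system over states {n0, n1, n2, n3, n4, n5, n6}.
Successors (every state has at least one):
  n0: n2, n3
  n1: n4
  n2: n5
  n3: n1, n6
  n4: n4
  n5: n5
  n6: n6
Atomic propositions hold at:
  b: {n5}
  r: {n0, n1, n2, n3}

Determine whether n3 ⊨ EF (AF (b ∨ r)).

Yes

Sat(b ∨ r) = {n0, n1, n2, n3, n5}
AF (b ∨ r): least fixpoint, start Z0 = {n0, n1, n2, n3, n5}, add states with every successor in Z. Already a fixed point.
Sat(AF (b ∨ r)) = {n0, n1, n2, n3, n5}
EF (AF (b ∨ r)): least fixpoint, start Z0 = {n0, n1, n2, n3, n5}, add states with some successor in Z. Already a fixed point.
Sat(EF (AF (b ∨ r))) = {n0, n1, n2, n3, n5}
n3 ∈ Sat(EF (AF (b ∨ r))) = {n0, n1, n2, n3, n5}, so the formula holds at n3.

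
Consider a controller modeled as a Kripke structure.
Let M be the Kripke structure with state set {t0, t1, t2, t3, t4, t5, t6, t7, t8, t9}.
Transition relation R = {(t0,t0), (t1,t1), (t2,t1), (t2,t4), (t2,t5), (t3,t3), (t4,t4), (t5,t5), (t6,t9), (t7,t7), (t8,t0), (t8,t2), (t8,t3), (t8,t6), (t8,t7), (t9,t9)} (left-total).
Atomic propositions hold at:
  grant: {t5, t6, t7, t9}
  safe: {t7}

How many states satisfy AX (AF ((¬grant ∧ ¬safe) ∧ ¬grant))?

Sat(¬grant) = {t0, t1, t2, t3, t4, t8}
Sat(¬safe) = {t0, t1, t2, t3, t4, t5, t6, t8, t9}
Sat(¬grant ∧ ¬safe) = {t0, t1, t2, t3, t4, t8}
Sat((¬grant ∧ ¬safe) ∧ ¬grant) = {t0, t1, t2, t3, t4, t8}
AF ((¬grant ∧ ¬safe) ∧ ¬grant): least fixpoint, start Z0 = {t0, t1, t2, t3, t4, t8}, add states with every successor in Z. Already a fixed point.
Sat(AF ((¬grant ∧ ¬safe) ∧ ¬grant)) = {t0, t1, t2, t3, t4, t8}
Sat(AX (AF ((¬grant ∧ ¬safe) ∧ ¬grant))) = {s : every successor in {t0, t1, t2, t3, t4, t8}} = {t0, t1, t3, t4}
|Sat(AX (AF ((¬grant ∧ ¬safe) ∧ ¬grant)))| = |{t0, t1, t3, t4}| = 4.

4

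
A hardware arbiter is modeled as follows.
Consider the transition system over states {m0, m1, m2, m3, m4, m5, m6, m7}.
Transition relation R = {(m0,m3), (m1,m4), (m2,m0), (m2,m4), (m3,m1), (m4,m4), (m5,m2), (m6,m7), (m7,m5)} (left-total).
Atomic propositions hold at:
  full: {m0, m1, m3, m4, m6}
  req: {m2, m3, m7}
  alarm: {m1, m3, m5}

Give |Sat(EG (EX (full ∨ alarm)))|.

Sat(full ∨ alarm) = {m0, m1, m3, m4, m5, m6}
Sat(EX (full ∨ alarm)) = {s : some successor in {m0, m1, m3, m4, m5, m6}} = {m0, m1, m2, m3, m4, m7}
EG (EX (full ∨ alarm)): greatest fixpoint, start Z0 = {m0, m1, m2, m3, m4, m7}, keep only states in Sat with some successor in Z. Z1 = {m0, m1, m2, m3, m4}; fixed.
Sat(EG (EX (full ∨ alarm))) = {m0, m1, m2, m3, m4}
|Sat(EG (EX (full ∨ alarm)))| = |{m0, m1, m2, m3, m4}| = 5.

5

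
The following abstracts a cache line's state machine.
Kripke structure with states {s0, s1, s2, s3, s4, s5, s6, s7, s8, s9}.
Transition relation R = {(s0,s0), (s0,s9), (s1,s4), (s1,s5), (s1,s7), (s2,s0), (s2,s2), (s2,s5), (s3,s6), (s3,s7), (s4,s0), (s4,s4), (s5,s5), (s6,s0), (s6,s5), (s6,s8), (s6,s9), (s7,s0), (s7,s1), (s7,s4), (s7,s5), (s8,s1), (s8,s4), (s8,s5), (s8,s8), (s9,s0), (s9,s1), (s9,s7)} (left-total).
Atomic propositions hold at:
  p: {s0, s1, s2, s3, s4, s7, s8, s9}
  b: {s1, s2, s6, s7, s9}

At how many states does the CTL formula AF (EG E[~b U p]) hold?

Sat(~b) = {s0, s3, s4, s5, s8}
E[~b U p]: least fixpoint, start Z0 = Sat(p) = {s0, s1, s2, s3, s4, s7, s8, s9}, add states in Sat(~b) with some successor in Z. Already a fixed point.
Sat(E[~b U p]) = {s0, s1, s2, s3, s4, s7, s8, s9}
EG E[~b U p]: greatest fixpoint, start Z0 = {s0, s1, s2, s3, s4, s7, s8, s9}, keep only states in Sat with some successor in Z. Already a fixed point.
Sat(EG E[~b U p]) = {s0, s1, s2, s3, s4, s7, s8, s9}
AF (EG E[~b U p]): least fixpoint, start Z0 = {s0, s1, s2, s3, s4, s7, s8, s9}, add states with every successor in Z. Already a fixed point.
Sat(AF (EG E[~b U p])) = {s0, s1, s2, s3, s4, s7, s8, s9}
|Sat(AF (EG E[~b U p]))| = |{s0, s1, s2, s3, s4, s7, s8, s9}| = 8.

8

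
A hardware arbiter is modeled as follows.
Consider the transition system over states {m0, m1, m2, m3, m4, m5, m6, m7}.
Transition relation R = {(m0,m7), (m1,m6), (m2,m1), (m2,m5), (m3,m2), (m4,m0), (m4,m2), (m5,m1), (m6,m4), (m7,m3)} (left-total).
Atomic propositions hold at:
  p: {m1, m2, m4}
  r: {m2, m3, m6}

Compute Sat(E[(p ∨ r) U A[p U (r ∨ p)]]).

Sat(p ∨ r) = {m1, m2, m3, m4, m6}
Sat(r ∨ p) = {m1, m2, m3, m4, m6}
A[p U (r ∨ p)]: least fixpoint, start Z0 = Sat((r ∨ p)) = {m1, m2, m3, m4, m6}, add states in Sat(p) with every successor in Z. Already a fixed point.
Sat(A[p U (r ∨ p)]) = {m1, m2, m3, m4, m6}
E[(p ∨ r) U A[p U (r ∨ p)]]: least fixpoint, start Z0 = Sat(A[p U (r ∨ p)]) = {m1, m2, m3, m4, m6}, add states in Sat(p ∨ r) with some successor in Z. Already a fixed point.
Sat(E[(p ∨ r) U A[p U (r ∨ p)]]) = {m1, m2, m3, m4, m6}

{m1, m2, m3, m4, m6}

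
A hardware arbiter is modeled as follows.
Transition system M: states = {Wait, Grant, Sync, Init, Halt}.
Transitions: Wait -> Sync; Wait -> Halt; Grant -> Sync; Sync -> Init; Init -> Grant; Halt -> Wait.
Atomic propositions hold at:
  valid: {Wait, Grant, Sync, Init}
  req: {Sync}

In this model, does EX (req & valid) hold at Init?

No

Sat(req & valid) = {Sync}
Sat(EX (req & valid)) = {s : some successor in {Sync}} = {Wait, Grant}
Init ∉ Sat(EX (req & valid)) = {Wait, Grant}, so the formula does not hold at Init.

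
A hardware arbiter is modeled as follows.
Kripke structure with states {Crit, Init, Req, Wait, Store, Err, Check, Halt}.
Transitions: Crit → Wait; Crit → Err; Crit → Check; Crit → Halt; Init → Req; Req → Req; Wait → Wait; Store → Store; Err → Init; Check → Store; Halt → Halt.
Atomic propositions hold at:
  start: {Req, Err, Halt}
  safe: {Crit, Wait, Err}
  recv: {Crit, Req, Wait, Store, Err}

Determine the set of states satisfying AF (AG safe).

{Wait}

AG safe: greatest fixpoint, start Z0 = {Crit, Wait, Err}, keep only states in Sat with every successor in Z. Z1 = {Wait}; fixed.
Sat(AG safe) = {Wait}
AF (AG safe): least fixpoint, start Z0 = {Wait}, add states with every successor in Z. Already a fixed point.
Sat(AF (AG safe)) = {Wait}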